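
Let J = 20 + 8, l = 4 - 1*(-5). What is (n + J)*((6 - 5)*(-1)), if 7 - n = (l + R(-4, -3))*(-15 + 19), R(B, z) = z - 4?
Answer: -27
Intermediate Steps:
l = 9 (l = 4 + 5 = 9)
J = 28
R(B, z) = -4 + z
n = -1 (n = 7 - (9 + (-4 - 3))*(-15 + 19) = 7 - (9 - 7)*4 = 7 - 2*4 = 7 - 1*8 = 7 - 8 = -1)
(n + J)*((6 - 5)*(-1)) = (-1 + 28)*((6 - 5)*(-1)) = 27*(1*(-1)) = 27*(-1) = -27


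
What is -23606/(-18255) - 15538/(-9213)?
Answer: 167042756/56061105 ≈ 2.9797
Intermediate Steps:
-23606/(-18255) - 15538/(-9213) = -23606*(-1/18255) - 15538*(-1/9213) = 23606/18255 + 15538/9213 = 167042756/56061105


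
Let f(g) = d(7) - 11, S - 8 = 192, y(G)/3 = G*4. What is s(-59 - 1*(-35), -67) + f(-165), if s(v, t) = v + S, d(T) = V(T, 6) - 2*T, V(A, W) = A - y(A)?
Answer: 74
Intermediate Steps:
y(G) = 12*G (y(G) = 3*(G*4) = 3*(4*G) = 12*G)
V(A, W) = -11*A (V(A, W) = A - 12*A = -11*A)
S = 200 (S = 8 + 192 = 200)
d(T) = -13*T (d(T) = -11*T - 2*T = -13*T)
s(v, t) = 200 + v (s(v, t) = v + 200 = 200 + v)
f(g) = -102 (f(g) = -13*7 - 11 = -91 - 11 = -102)
s(-59 - 1*(-35), -67) + f(-165) = (200 + (-59 - 1*(-35))) - 102 = (200 + (-59 + 35)) - 102 = (200 - 24) - 102 = 176 - 102 = 74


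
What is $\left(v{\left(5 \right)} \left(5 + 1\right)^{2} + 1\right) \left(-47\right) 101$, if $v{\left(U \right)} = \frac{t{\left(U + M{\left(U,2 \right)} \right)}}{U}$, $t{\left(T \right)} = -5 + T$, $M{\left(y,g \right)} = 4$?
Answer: $- \frac{707303}{5} \approx -1.4146 \cdot 10^{5}$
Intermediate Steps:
$v{\left(U \right)} = \frac{-1 + U}{U}$ ($v{\left(U \right)} = \frac{-5 + \left(U + 4\right)}{U} = \frac{-5 + \left(4 + U\right)}{U} = \frac{-1 + U}{U}$)
$\left(v{\left(5 \right)} \left(5 + 1\right)^{2} + 1\right) \left(-47\right) 101 = \left(\frac{-1 + 5}{5} \left(5 + 1\right)^{2} + 1\right) \left(-47\right) 101 = \left(\frac{1}{5} \cdot 4 \cdot 6^{2} + 1\right) \left(-47\right) 101 = \left(\frac{4}{5} \cdot 36 + 1\right) \left(-47\right) 101 = \left(\frac{144}{5} + 1\right) \left(-47\right) 101 = \frac{149}{5} \left(-47\right) 101 = \left(- \frac{7003}{5}\right) 101 = - \frac{707303}{5}$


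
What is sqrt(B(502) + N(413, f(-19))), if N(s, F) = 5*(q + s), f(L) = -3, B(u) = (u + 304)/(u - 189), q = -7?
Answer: 2*sqrt(49782337)/313 ≈ 45.084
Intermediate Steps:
B(u) = (304 + u)/(-189 + u)
N(s, F) = -35 + 5*s (N(s, F) = 5*(-7 + s) = -35 + 5*s)
sqrt(B(502) + N(413, f(-19))) = sqrt((304 + 502)/(-189 + 502) + (-35 + 5*413)) = sqrt(806/313 + (-35 + 2065)) = sqrt((1/313)*806 + 2030) = sqrt(806/313 + 2030) = sqrt(636196/313) = 2*sqrt(49782337)/313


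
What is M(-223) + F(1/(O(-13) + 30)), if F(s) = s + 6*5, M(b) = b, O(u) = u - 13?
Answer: -771/4 ≈ -192.75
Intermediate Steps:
O(u) = -13 + u
F(s) = 30 + s (F(s) = s + 30 = 30 + s)
M(-223) + F(1/(O(-13) + 30)) = -223 + (30 + 1/((-13 - 13) + 30)) = -223 + (30 + 1/(-26 + 30)) = -223 + (30 + 1/4) = -223 + 121/4 = -771/4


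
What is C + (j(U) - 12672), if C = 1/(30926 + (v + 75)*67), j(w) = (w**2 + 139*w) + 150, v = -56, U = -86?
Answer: -549958919/32199 ≈ -17080.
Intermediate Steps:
j(w) = 150 + w**2 + 139*w
C = 1/32199 (C = 1/(30926 + (-56 + 75)*67) = 1/(30926 + 19*67) = 1/(30926 + 1273) = 1/32199 ≈ 3.1057e-5)
C + (j(U) - 12672) = 1/32199 + ((150 + (-86)**2 + 139*(-86)) - 12672) = 1/32199 + ((150 + 7396 - 11954) - 12672) = 1/32199 + (-4408 - 12672) = 1/32199 - 17080 = -549958919/32199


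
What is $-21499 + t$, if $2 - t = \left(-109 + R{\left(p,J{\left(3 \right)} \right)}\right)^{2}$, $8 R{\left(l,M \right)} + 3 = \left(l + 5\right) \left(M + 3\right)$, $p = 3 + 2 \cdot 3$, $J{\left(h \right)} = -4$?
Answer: $- \frac{2166129}{64} \approx -33846.0$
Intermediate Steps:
$p = 9$ ($p = 3 + 6 = 9$)
$R{\left(l,M \right)} = - \frac{3}{8} + \frac{\left(3 + M\right) \left(5 + l\right)}{8}$ ($R{\left(l,M \right)} = - \frac{3}{8} + \frac{\left(l + 5\right) \left(M + 3\right)}{8} = - \frac{3}{8} + \frac{\left(5 + l\right) \left(3 + M\right)}{8} = - \frac{3}{8} + \frac{\left(3 + M\right) \left(5 + l\right)}{8}$)
$t = - \frac{790193}{64}$ ($t = 2 - \left(-109 + \left(\frac{3}{2} + \frac{3}{8} \cdot 9 + \frac{5}{8} \left(-4\right) + \frac{1}{8} \left(-4\right) 9\right)\right)^{2} = 2 - \left(-109 + \left(\frac{3}{2} + \frac{27}{8} - \frac{5}{2} - \frac{9}{2}\right)\right)^{2} = 2 - \left(-109 - \frac{17}{8}\right)^{2} = 2 - \left(- \frac{889}{8}\right)^{2} = 2 - \frac{790321}{64} = - \frac{790193}{64} \approx -12347.0$)
$-21499 + t = -21499 - \frac{790193}{64} = - \frac{2166129}{64}$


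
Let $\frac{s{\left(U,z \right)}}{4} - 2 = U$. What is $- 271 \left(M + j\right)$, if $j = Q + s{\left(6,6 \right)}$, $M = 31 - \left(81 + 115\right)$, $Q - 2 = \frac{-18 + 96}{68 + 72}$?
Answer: $\frac{2474501}{70} \approx 35350.0$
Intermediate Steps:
$Q = \frac{179}{70}$ ($Q = 2 + \frac{-18 + 96}{68 + 72} = 2 + \frac{78}{140} = 2 + 78 \cdot \frac{1}{140} = 2 + \frac{39}{70} = \frac{179}{70} \approx 2.5571$)
$s{\left(U,z \right)} = 8 + 4 U$
$M = -165$ ($M = 31 - 196 = -165$)
$j = \frac{2419}{70}$ ($j = \frac{179}{70} + \left(8 + 4 \cdot 6\right) = \frac{179}{70} + \left(8 + 24\right) = \frac{179}{70} + 32 = \frac{2419}{70} \approx 34.557$)
$- 271 \left(M + j\right) = - 271 \left(-165 + \frac{2419}{70}\right) = \left(-271\right) \left(- \frac{9131}{70}\right) = \frac{2474501}{70}$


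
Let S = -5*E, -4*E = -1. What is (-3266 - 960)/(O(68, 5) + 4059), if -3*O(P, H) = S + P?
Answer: -16904/16147 ≈ -1.0469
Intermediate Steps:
E = 1/4 (E = -1/4*(-1) = 1/4 ≈ 0.25000)
S = -5/4 (S = -5*1/4 = -5/4 ≈ -1.2500)
O(P, H) = 5/12 - P/3 (O(P, H) = -(-5/4 + P)/3 = 5/12 - P/3)
(-3266 - 960)/(O(68, 5) + 4059) = (-3266 - 960)/((5/12 - 1/3*68) + 4059) = -4226/((5/12 - 68/3) + 4059) = -4226/(-89/4 + 4059) = -4226/16147/4 = -4226*4/16147 = -16904/16147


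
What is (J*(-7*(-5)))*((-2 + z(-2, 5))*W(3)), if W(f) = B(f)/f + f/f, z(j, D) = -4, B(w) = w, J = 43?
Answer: -18060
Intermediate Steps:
W(f) = 2 (W(f) = f/f + f/f = 1 + 1 = 2)
(J*(-7*(-5)))*((-2 + z(-2, 5))*W(3)) = (43*(-7*(-5)))*((-2 - 4)*2) = (43*35)*(-6*2) = 1505*(-12) = -18060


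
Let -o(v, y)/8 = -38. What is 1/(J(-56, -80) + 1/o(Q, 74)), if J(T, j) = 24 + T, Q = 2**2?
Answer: -304/9727 ≈ -0.031253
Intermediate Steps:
Q = 4
o(v, y) = 304 (o(v, y) = -8*(-38) = 304)
1/(J(-56, -80) + 1/o(Q, 74)) = 1/((24 - 56) + 1/304) = 1/(-32 + 1/304) = 1/(-9727/304) = -304/9727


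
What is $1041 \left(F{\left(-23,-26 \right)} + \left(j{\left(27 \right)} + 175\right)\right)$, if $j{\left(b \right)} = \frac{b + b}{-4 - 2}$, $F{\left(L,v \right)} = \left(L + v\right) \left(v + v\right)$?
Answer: $2825274$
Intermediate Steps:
$F{\left(L,v \right)} = 2 v \left(L + v\right)$ ($F{\left(L,v \right)} = \left(L + v\right) 2 v = 2 v \left(L + v\right)$)
$j{\left(b \right)} = - \frac{b}{3}$ ($j{\left(b \right)} = \frac{2 b}{-6} = 2 b \left(- \frac{1}{6}\right) = - \frac{b}{3}$)
$1041 \left(F{\left(-23,-26 \right)} + \left(j{\left(27 \right)} + 175\right)\right) = 1041 \left(2 \left(-26\right) \left(-23 - 26\right) + \left(\left(- \frac{1}{3}\right) 27 + 175\right)\right) = 1041 \left(2 \left(-26\right) \left(-49\right) + \left(-9 + 175\right)\right) = 1041 \left(2548 + 166\right) = 1041 \cdot 2714 = 2825274$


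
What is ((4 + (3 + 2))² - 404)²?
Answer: 104329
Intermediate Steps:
((4 + (3 + 2))² - 404)² = ((4 + 5)² - 404)² = (9² - 404)² = (81 - 404)² = (-323)² = 104329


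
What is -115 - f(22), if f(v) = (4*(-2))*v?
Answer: 61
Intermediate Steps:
f(v) = -8*v
-115 - f(22) = -115 - (-8)*22 = -115 - 1*(-176) = -115 + 176 = 61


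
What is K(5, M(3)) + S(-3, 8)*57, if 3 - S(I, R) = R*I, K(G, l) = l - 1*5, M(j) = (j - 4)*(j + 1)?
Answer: 1530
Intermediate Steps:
M(j) = (1 + j)*(-4 + j) (M(j) = (-4 + j)*(1 + j) = (1 + j)*(-4 + j))
K(G, l) = -5 + l (K(G, l) = l - 5 = -5 + l)
S(I, R) = 3 - I*R (S(I, R) = 3 - R*I = 3 - I*R)
K(5, M(3)) + S(-3, 8)*57 = (-5 + (-4 + 3² - 3*3)) + (3 - 1*(-3)*8)*57 = (-5 + (-4 + 9 - 9)) + (3 + 24)*57 = (-5 - 4) + 27*57 = -9 + 1539 = 1530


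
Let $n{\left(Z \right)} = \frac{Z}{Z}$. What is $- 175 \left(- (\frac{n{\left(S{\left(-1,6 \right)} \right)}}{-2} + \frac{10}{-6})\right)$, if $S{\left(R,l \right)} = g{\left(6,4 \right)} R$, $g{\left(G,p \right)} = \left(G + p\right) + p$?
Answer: $- \frac{2275}{6} \approx -379.17$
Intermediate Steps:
$g{\left(G,p \right)} = G + 2 p$
$S{\left(R,l \right)} = 14 R$ ($S{\left(R,l \right)} = \left(6 + 2 \cdot 4\right) R = \left(6 + 8\right) R = 14 R$)
$n{\left(Z \right)} = 1$
$- 175 \left(- (\frac{n{\left(S{\left(-1,6 \right)} \right)}}{-2} + \frac{10}{-6})\right) = - 175 \left(- (1 \frac{1}{-2} + \frac{10}{-6})\right) = - 175 \left(- (1 \left(- \frac{1}{2}\right) + 10 \left(- \frac{1}{6}\right))\right) = - 175 \left(- (- \frac{1}{2} - \frac{5}{3})\right) = - 175 \left(\left(-1\right) \left(- \frac{13}{6}\right)\right) = \left(-175\right) \frac{13}{6} = - \frac{2275}{6}$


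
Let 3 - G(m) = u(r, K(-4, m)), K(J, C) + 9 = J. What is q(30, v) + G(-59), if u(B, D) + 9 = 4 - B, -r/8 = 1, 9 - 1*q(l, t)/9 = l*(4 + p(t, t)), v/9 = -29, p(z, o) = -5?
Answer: 351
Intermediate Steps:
v = -261 (v = 9*(-29) = -261)
K(J, C) = -9 + J
q(l, t) = 81 + 9*l (q(l, t) = 81 - 9*l*(4 - 5) = 81 - 9*l*(-1) = 81 - (-9)*l = 81 + 9*l)
r = -8 (r = -8*1 = -8)
u(B, D) = -5 - B (u(B, D) = -9 + (4 - B) = -5 - B)
G(m) = 0 (G(m) = 3 - (-5 - 1*(-8)) = 3 - (-5 + 8) = 3 - 1*3 = 3 - 3 = 0)
q(30, v) + G(-59) = (81 + 9*30) + 0 = (81 + 270) + 0 = 351 + 0 = 351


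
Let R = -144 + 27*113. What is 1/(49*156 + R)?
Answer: 1/10551 ≈ 9.4778e-5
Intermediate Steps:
R = 2907 (R = -144 + 3051 = 2907)
1/(49*156 + R) = 1/(49*156 + 2907) = 1/(7644 + 2907) = 1/10551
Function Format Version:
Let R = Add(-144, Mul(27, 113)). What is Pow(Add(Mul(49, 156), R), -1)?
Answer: Rational(1, 10551) ≈ 9.4778e-5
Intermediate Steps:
R = 2907 (R = Add(-144, 3051) = 2907)
Pow(Add(Mul(49, 156), R), -1) = Pow(Add(Mul(49, 156), 2907), -1) = Pow(Add(7644, 2907), -1) = Pow(10551, -1) = Rational(1, 10551)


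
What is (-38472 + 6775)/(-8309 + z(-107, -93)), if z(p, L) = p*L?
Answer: -31697/1642 ≈ -19.304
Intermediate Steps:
z(p, L) = L*p
(-38472 + 6775)/(-8309 + z(-107, -93)) = (-38472 + 6775)/(-8309 - 93*(-107)) = -31697/(-8309 + 9951) = -31697/1642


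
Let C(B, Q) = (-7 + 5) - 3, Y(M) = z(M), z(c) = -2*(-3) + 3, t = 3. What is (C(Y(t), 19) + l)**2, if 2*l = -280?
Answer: 21025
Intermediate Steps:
z(c) = 9 (z(c) = 6 + 3 = 9)
Y(M) = 9
C(B, Q) = -5 (C(B, Q) = -2 - 3 = -5)
l = -140 (l = (1/2)*(-280) = -140)
(C(Y(t), 19) + l)**2 = (-5 - 140)**2 = (-145)**2 = 21025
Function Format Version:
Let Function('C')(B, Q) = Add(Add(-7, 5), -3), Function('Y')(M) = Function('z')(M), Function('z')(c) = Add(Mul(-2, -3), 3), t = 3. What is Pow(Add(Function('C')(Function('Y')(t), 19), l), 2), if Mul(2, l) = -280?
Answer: 21025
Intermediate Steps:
Function('z')(c) = 9 (Function('z')(c) = Add(6, 3) = 9)
Function('Y')(M) = 9
Function('C')(B, Q) = -5 (Function('C')(B, Q) = Add(-2, -3) = -5)
l = -140 (l = Mul(Rational(1, 2), -280) = -140)
Pow(Add(Function('C')(Function('Y')(t), 19), l), 2) = Pow(Add(-5, -140), 2) = Pow(-145, 2) = 21025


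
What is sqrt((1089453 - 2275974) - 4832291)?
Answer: 2*I*sqrt(1504703) ≈ 2453.3*I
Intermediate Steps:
sqrt((1089453 - 2275974) - 4832291) = sqrt(-1186521 - 4832291) = sqrt(-6018812) = 2*I*sqrt(1504703)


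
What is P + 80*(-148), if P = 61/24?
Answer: -284099/24 ≈ -11837.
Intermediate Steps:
P = 61/24 (P = 61*(1/24) = 61/24 ≈ 2.5417)
P + 80*(-148) = 61/24 + 80*(-148) = 61/24 - 11840 = -284099/24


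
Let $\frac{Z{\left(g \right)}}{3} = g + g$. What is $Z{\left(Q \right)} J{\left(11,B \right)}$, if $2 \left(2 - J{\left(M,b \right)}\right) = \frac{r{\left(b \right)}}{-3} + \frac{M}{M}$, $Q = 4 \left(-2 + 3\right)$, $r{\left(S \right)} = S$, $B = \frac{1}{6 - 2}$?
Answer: $37$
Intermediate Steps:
$B = \frac{1}{4} \approx 0.25$
$Q = 4$ ($Q = 4 \cdot 1 = 4$)
$Z{\left(g \right)} = 6 g$ ($Z{\left(g \right)} = 3 \left(g + g\right) = 3 \cdot 2 g = 6 g$)
$J{\left(M,b \right)} = \frac{3}{2} + \frac{b}{6}$ ($J{\left(M,b \right)} = 2 - \frac{\frac{b}{-3} + \frac{M}{M}}{2} = 2 - \frac{b \left(- \frac{1}{3}\right) + 1}{2} = 2 - \frac{- \frac{b}{3} + 1}{2} = 2 - \frac{1 - \frac{b}{3}}{2} = 2 + \left(- \frac{1}{2} + \frac{b}{6}\right) = \frac{3}{2} + \frac{b}{6}$)
$Z{\left(Q \right)} J{\left(11,B \right)} = 6 \cdot 4 \left(\frac{3}{2} + \frac{1}{6} \cdot \frac{1}{4}\right) = 24 \left(\frac{3}{2} + \frac{1}{24}\right) = 24 \cdot \frac{37}{24} = 37$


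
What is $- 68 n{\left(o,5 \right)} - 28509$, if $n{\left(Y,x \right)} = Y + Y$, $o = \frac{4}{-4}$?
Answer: $-28373$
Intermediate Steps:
$o = -1$ ($o = 4 \left(- \frac{1}{4}\right) = -1$)
$n{\left(Y,x \right)} = 2 Y$
$- 68 n{\left(o,5 \right)} - 28509 = - 68 \cdot 2 \left(-1\right) - 28509 = \left(-68\right) \left(-2\right) - 28509 = 136 - 28509 = -28373$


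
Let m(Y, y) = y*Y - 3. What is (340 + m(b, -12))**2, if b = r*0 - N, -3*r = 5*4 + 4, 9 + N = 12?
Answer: 139129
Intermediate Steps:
N = 3 (N = -9 + 12 = 3)
r = -8 (r = -(5*4 + 4)/3 = -(20 + 4)/3 = -1/3*24 = -8)
b = -3 (b = -8*0 - 1*3 = 0 - 3 = -3)
m(Y, y) = -3 + Y*y (m(Y, y) = Y*y - 3 = -3 + Y*y)
(340 + m(b, -12))**2 = (340 + (-3 - 3*(-12)))**2 = (340 + (-3 + 36))**2 = (340 + 33)**2 = 373**2 = 139129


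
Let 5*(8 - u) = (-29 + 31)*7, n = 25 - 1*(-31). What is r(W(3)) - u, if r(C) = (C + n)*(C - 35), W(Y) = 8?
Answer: -8666/5 ≈ -1733.2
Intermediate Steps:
n = 56 (n = 25 + 31 = 56)
u = 26/5 (u = 8 - (-29 + 31)*7/5 = 8 - 2*7/5 = 8 - ⅕*14 = 8 - 14/5 = 26/5 ≈ 5.2000)
r(C) = (-35 + C)*(56 + C) (r(C) = (C + 56)*(C - 35) = (56 + C)*(-35 + C) = (-35 + C)*(56 + C))
r(W(3)) - u = (-1960 + 8² + 21*8) - 1*26/5 = (-1960 + 64 + 168) - 26/5 = -1728 - 26/5 = -8666/5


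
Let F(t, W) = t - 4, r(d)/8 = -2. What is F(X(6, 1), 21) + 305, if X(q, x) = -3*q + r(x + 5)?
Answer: 267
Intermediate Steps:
r(d) = -16 (r(d) = 8*(-2) = -16)
X(q, x) = -16 - 3*q (X(q, x) = -3*q - 16 = -16 - 3*q)
F(t, W) = -4 + t
F(X(6, 1), 21) + 305 = (-4 + (-16 - 3*6)) + 305 = (-4 + (-16 - 18)) + 305 = (-4 - 34) + 305 = -38 + 305 = 267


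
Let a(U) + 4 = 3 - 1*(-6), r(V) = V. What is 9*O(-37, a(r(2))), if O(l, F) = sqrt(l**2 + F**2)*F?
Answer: 45*sqrt(1394) ≈ 1680.1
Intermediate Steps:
a(U) = 5 (a(U) = -4 + (3 - 1*(-6)) = -4 + (3 + 6) = -4 + 9 = 5)
O(l, F) = F*sqrt(F**2 + l**2) (O(l, F) = sqrt(F**2 + l**2)*F = F*sqrt(F**2 + l**2))
9*O(-37, a(r(2))) = 9*(5*sqrt(5**2 + (-37)**2)) = 9*(5*sqrt(25 + 1369)) = 9*(5*sqrt(1394)) = 45*sqrt(1394)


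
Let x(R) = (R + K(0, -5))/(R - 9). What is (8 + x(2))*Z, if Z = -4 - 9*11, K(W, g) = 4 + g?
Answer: -5665/7 ≈ -809.29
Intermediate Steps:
Z = -103 (Z = -4 - 99 = -103)
x(R) = (-1 + R)/(-9 + R) (x(R) = (R + (4 - 5))/(R - 9) = (R - 1)/(-9 + R) = (-1 + R)/(-9 + R))
(8 + x(2))*Z = (8 + (-1 + 2)/(-9 + 2))*(-103) = (8 + 1/(-7))*(-103) = (8 - 1/7*1)*(-103) = (8 - 1/7)*(-103) = (55/7)*(-103) = -5665/7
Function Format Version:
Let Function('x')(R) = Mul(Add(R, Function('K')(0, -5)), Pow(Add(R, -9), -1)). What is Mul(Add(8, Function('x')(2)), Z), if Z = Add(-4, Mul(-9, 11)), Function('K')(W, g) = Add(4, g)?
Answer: Rational(-5665, 7) ≈ -809.29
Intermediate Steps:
Z = -103 (Z = Add(-4, -99) = -103)
Function('x')(R) = Mul(Pow(Add(-9, R), -1), Add(-1, R)) (Function('x')(R) = Mul(Add(R, Add(4, -5)), Pow(Add(R, -9), -1)) = Mul(Add(R, -1), Pow(Add(-9, R), -1)) = Mul(Add(-1, R), Pow(Add(-9, R), -1)) = Mul(Pow(Add(-9, R), -1), Add(-1, R)))
Mul(Add(8, Function('x')(2)), Z) = Mul(Add(8, Mul(Pow(Add(-9, 2), -1), Add(-1, 2))), -103) = Mul(Add(8, Mul(Pow(-7, -1), 1)), -103) = Mul(Add(8, Mul(Rational(-1, 7), 1)), -103) = Mul(Add(8, Rational(-1, 7)), -103) = Mul(Rational(55, 7), -103) = Rational(-5665, 7)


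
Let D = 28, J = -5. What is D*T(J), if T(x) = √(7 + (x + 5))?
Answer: 28*√7 ≈ 74.081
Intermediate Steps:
T(x) = √(12 + x) (T(x) = √(7 + (5 + x)) = √(12 + x))
D*T(J) = 28*√(12 - 5) = 28*√7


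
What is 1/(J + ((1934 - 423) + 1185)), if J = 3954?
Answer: 1/6650 ≈ 0.00015038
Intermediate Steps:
1/(J + ((1934 - 423) + 1185)) = 1/(3954 + ((1934 - 423) + 1185)) = 1/(3954 + (1511 + 1185)) = 1/(3954 + 2696) = 1/6650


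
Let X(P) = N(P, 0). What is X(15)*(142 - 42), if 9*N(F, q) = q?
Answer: 0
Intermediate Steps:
N(F, q) = q/9
X(P) = 0 (X(P) = (1/9)*0 = 0)
X(15)*(142 - 42) = 0*(142 - 42) = 0*100 = 0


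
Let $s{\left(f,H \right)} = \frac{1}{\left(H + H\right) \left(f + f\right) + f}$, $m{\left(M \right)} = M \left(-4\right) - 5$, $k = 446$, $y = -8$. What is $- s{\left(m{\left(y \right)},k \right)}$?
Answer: $- \frac{1}{48195} \approx -2.0749 \cdot 10^{-5}$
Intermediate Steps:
$m{\left(M \right)} = -5 - 4 M$ ($m{\left(M \right)} = - 4 M - 5 = -5 - 4 M$)
$s{\left(f,H \right)} = \frac{1}{f + 4 H f}$ ($s{\left(f,H \right)} = \frac{1}{2 H 2 f + f} = \frac{1}{4 H f + f} = \frac{1}{f + 4 H f}$)
$- s{\left(m{\left(y \right)},k \right)} = - \frac{1}{\left(-5 - -32\right) \left(1 + 4 \cdot 446\right)} = - \frac{1}{\left(-5 + 32\right) \left(1 + 1784\right)} = - \frac{1}{27 \cdot 1785} = \left(-1\right) \frac{1}{48195} = - \frac{1}{48195}$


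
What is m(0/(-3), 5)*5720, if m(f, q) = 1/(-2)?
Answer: -2860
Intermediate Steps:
m(f, q) = -½
m(0/(-3), 5)*5720 = -½*5720 = -2860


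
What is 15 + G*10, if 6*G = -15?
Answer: -10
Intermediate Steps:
G = -5/2 (G = (1/6)*(-15) = -5/2 ≈ -2.5000)
15 + G*10 = 15 - 5/2*10 = 15 - 25 = -10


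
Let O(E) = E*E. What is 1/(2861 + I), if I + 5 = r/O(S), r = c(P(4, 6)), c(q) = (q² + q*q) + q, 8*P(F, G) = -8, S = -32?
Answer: 1024/2924545 ≈ 0.00035014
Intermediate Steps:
P(F, G) = -1 (P(F, G) = (⅛)*(-8) = -1)
c(q) = q + 2*q² (c(q) = (q² + q²) + q = 2*q² + q = q + 2*q²)
O(E) = E²
r = 1 (r = -(1 + 2*(-1)) = -(1 - 2) = -1*(-1) = 1)
I = -5119/1024 (I = -5 + 1/(-32)² = -5 + 1/1024 = -5119/1024 ≈ -4.9990)
1/(2861 + I) = 1/(2861 - 5119/1024) = 1/(2924545/1024) = 1024/2924545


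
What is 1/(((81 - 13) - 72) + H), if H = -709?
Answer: -1/713 ≈ -0.0014025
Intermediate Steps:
1/(((81 - 13) - 72) + H) = 1/(((81 - 13) - 72) - 709) = 1/((68 - 72) - 709) = 1/(-4 - 709) = 1/(-713) = -1/713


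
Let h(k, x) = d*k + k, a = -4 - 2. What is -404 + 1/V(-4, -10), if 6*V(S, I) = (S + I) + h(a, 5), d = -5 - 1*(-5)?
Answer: -4043/10 ≈ -404.30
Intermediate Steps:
a = -6
d = 0 (d = -5 + 5 = 0)
h(k, x) = k (h(k, x) = 0*k + k = 0 + k = k)
V(S, I) = -1 + I/6 + S/6 (V(S, I) = ((S + I) - 6)/6 = ((I + S) - 6)/6 = (-6 + I + S)/6 = -1 + I/6 + S/6)
-404 + 1/V(-4, -10) = -404 + 1/(-1 + (1/6)*(-10) + (1/6)*(-4)) = -404 + 1/(-1 - 5/3 - 2/3) = -404 + 1/(-10/3) = -404 - 3/10 = -4043/10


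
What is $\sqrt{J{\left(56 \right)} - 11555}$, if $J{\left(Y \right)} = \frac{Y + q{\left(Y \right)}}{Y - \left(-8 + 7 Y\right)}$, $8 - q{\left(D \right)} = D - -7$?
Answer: $\frac{i \sqrt{310783362}}{164} \approx 107.49 i$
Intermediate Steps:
$q{\left(D \right)} = 1 - D$ ($q{\left(D \right)} = 8 - \left(D - -7\right) = 8 - \left(D + 7\right) = 8 - \left(7 + D\right) = 1 - D$)
$J{\left(Y \right)} = \frac{1}{8 - 6 Y}$ ($J{\left(Y \right)} = \frac{Y - \left(-1 + Y\right)}{Y - \left(-8 + 7 Y\right)} = 1 \frac{1}{8 - 6 Y} = \frac{1}{8 - 6 Y}$)
$\sqrt{J{\left(56 \right)} - 11555} = \sqrt{- \frac{1}{-8 + 6 \cdot 56} - 11555} = \sqrt{- \frac{1}{-8 + 336} - 11555} = \sqrt{- \frac{1}{328} - 11555} = \sqrt{- \frac{3790041}{328}} = \frac{i \sqrt{310783362}}{164}$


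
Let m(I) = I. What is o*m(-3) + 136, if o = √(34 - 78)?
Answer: 136 - 6*I*√11 ≈ 136.0 - 19.9*I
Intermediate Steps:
o = 2*I*√11 (o = √(-44) = 2*I*√11 ≈ 6.6332*I)
o*m(-3) + 136 = (2*I*√11)*(-3) + 136 = -6*I*√11 + 136 = 136 - 6*I*√11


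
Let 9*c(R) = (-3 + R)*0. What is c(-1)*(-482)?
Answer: 0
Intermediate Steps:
c(R) = 0 (c(R) = ((-3 + R)*0)/9 = (⅑)*0 = 0)
c(-1)*(-482) = 0*(-482) = 0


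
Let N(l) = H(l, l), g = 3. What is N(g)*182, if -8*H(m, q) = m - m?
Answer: 0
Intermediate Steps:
H(m, q) = 0 (H(m, q) = -(m - m)/8 = -⅛*0 = 0)
N(l) = 0
N(g)*182 = 0*182 = 0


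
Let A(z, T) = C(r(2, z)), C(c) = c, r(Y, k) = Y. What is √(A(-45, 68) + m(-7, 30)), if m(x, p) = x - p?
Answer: I*√35 ≈ 5.9161*I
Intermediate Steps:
A(z, T) = 2
√(A(-45, 68) + m(-7, 30)) = √(2 + (-7 - 1*30)) = √(2 + (-7 - 30)) = √(2 - 37) = √(-35) = I*√35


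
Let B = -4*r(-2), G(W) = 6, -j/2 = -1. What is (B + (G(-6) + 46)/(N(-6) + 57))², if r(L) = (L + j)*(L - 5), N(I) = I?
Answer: 2704/2601 ≈ 1.0396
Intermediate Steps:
j = 2 (j = -2*(-1) = 2)
r(L) = (-5 + L)*(2 + L) (r(L) = (L + 2)*(L - 5) = (2 + L)*(-5 + L) = (-5 + L)*(2 + L))
B = 0 (B = -4*(-10 + (-2)² - 3*(-2)) = -4*(-10 + 4 + 6) = -4*0 = 0)
(B + (G(-6) + 46)/(N(-6) + 57))² = (0 + (6 + 46)/(-6 + 57))² = (0 + 52/51)² = (52/51)² = 2704/2601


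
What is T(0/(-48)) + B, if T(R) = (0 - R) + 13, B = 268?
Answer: 281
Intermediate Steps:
T(R) = 13 - R (T(R) = -R + 13 = 13 - R)
T(0/(-48)) + B = (13 - 0/(-48)) + 268 = (13 - 0*(-1)/48) + 268 = (13 - 1*0) + 268 = (13 + 0) + 268 = 13 + 268 = 281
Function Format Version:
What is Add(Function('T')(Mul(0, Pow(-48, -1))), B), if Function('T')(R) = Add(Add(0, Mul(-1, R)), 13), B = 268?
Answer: 281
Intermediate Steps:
Function('T')(R) = Add(13, Mul(-1, R)) (Function('T')(R) = Add(Mul(-1, R), 13) = Add(13, Mul(-1, R)))
Add(Function('T')(Mul(0, Pow(-48, -1))), B) = Add(Add(13, Mul(-1, Mul(0, Pow(-48, -1)))), 268) = Add(Add(13, Mul(-1, Mul(0, Rational(-1, 48)))), 268) = Add(Add(13, Mul(-1, 0)), 268) = Add(Add(13, 0), 268) = Add(13, 268) = 281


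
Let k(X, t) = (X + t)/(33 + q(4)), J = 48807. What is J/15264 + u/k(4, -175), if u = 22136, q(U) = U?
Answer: -1388150939/290016 ≈ -4786.5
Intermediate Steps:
k(X, t) = X/37 + t/37 (k(X, t) = (X + t)/(33 + 4) = (X + t)/37 = (X + t)*(1/37) = X/37 + t/37)
J/15264 + u/k(4, -175) = 48807/15264 + 22136/((1/37)*4 + (1/37)*(-175)) = 48807*(1/15264) + 22136/(4/37 - 175/37) = 5423/1696 + 22136/(-171/37) = 5423/1696 + 22136*(-37/171) = 5423/1696 - 819032/171 = -1388150939/290016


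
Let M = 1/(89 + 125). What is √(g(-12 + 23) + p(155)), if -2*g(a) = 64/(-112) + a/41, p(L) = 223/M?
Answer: √15723303610/574 ≈ 218.45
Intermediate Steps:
M = 1/214 ≈ 0.0046729
p(L) = 47722 (p(L) = 223/(1/214) = 223*214 = 47722)
g(a) = 2/7 - a/82 (g(a) = -(64/(-112) + a/41)/2 = -(64*(-1/112) + a*(1/41))/2 = -(-4/7 + a/41)/2 = 2/7 - a/82)
√(g(-12 + 23) + p(155)) = √((2/7 - (-12 + 23)/82) + 47722) = √((2/7 - 1/82*11) + 47722) = √((2/7 - 11/82) + 47722) = √(87/574 + 47722) = √(27392515/574) = √15723303610/574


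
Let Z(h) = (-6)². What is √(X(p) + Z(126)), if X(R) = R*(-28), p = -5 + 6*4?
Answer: 4*I*√31 ≈ 22.271*I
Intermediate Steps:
p = 19 (p = -5 + 24 = 19)
Z(h) = 36
X(R) = -28*R
√(X(p) + Z(126)) = √(-28*19 + 36) = √(-532 + 36) = √(-496) = 4*I*√31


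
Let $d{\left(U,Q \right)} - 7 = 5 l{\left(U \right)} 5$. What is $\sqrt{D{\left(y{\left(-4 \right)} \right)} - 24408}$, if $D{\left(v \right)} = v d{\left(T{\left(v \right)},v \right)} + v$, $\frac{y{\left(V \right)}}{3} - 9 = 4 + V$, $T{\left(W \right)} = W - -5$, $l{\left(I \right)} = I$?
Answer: $36 i \sqrt{2} \approx 50.912 i$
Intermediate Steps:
$T{\left(W \right)} = 5 + W$ ($T{\left(W \right)} = W + 5 = 5 + W$)
$d{\left(U,Q \right)} = 7 + 25 U$ ($d{\left(U,Q \right)} = 7 + 5 U 5 = 7 + 25 U$)
$y{\left(V \right)} = 39 + 3 V$ ($y{\left(V \right)} = 27 + 3 \left(4 + V\right) = 27 + \left(12 + 3 V\right) = 39 + 3 V$)
$D{\left(v \right)} = v + v \left(132 + 25 v\right)$ ($D{\left(v \right)} = v \left(7 + 25 \left(5 + v\right)\right) + v = v \left(7 + \left(125 + 25 v\right)\right) + v = v \left(132 + 25 v\right) + v = v + v \left(132 + 25 v\right)$)
$\sqrt{D{\left(y{\left(-4 \right)} \right)} - 24408} = \sqrt{\left(39 + 3 \left(-4\right)\right) \left(133 + 25 \left(39 + 3 \left(-4\right)\right)\right) - 24408} = \sqrt{\left(39 - 12\right) \left(133 + 25 \left(39 - 12\right)\right) - 24408} = \sqrt{27 \left(133 + 25 \cdot 27\right) - 24408} = \sqrt{27 \left(133 + 675\right) - 24408} = \sqrt{27 \cdot 808 - 24408} = \sqrt{21816 - 24408} = \sqrt{-2592} = 36 i \sqrt{2}$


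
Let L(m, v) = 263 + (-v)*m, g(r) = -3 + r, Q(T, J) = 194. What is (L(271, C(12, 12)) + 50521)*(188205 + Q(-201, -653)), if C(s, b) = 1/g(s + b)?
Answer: 200869695007/21 ≈ 9.5652e+9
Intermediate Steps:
C(s, b) = 1/(-3 + b + s) (C(s, b) = 1/(-3 + (s + b)) = 1/(-3 + (b + s)) = 1/(-3 + b + s))
L(m, v) = 263 - m*v
(L(271, C(12, 12)) + 50521)*(188205 + Q(-201, -653)) = ((263 - 1*271/(-3 + 12 + 12)) + 50521)*(188205 + 194) = ((263 - 1*271/21) + 50521)*188399 = ((263 - 1*271*1/21) + 50521)*188399 = ((263 - 271/21) + 50521)*188399 = (5252/21 + 50521)*188399 = (1066193/21)*188399 = 200869695007/21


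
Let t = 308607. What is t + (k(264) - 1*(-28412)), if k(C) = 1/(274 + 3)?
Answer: 93354264/277 ≈ 3.3702e+5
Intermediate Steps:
k(C) = 1/277
t + (k(264) - 1*(-28412)) = 308607 + (1/277 - 1*(-28412)) = 308607 + (1/277 + 28412) = 308607 + 7870125/277 = 93354264/277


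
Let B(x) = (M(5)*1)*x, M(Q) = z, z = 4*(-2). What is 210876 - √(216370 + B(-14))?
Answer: 210876 - 329*√2 ≈ 2.1041e+5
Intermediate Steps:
z = -8
M(Q) = -8
B(x) = -8*x (B(x) = (-8*1)*x = -8*x)
210876 - √(216370 + B(-14)) = 210876 - √(216370 - 8*(-14)) = 210876 - √(216370 + 112) = 210876 - √216482 = 210876 - 329*√2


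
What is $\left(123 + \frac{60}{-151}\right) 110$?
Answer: $\frac{2036430}{151} \approx 13486.0$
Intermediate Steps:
$\left(123 + \frac{60}{-151}\right) 110 = \left(123 + 60 \left(- \frac{1}{151}\right)\right) 110 = \left(123 - \frac{60}{151}\right) 110 = \frac{18513}{151} \cdot 110 = \frac{2036430}{151}$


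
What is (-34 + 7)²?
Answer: 729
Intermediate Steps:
(-34 + 7)² = (-27)² = 729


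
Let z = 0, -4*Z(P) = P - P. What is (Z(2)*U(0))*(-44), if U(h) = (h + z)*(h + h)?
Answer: 0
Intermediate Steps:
Z(P) = 0 (Z(P) = -(P - P)/4 = -¼*0 = 0)
U(h) = 2*h² (U(h) = (h + 0)*(h + h) = h*(2*h) = 2*h²)
(Z(2)*U(0))*(-44) = (0*(2*0²))*(-44) = (0*(2*0))*(-44) = (0*0)*(-44) = 0*(-44) = 0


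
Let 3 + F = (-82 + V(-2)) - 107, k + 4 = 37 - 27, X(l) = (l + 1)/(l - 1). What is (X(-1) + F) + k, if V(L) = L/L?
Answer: -185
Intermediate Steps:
X(l) = (1 + l)/(-1 + l)
V(L) = 1
k = 6 (k = -4 + (37 - 27) = -4 + 10 = 6)
F = -191 (F = -3 + ((-82 + 1) - 107) = -3 + (-81 - 107) = -3 - 188 = -191)
(X(-1) + F) + k = ((1 - 1)/(-1 - 1) - 191) + 6 = (0/(-2) - 191) + 6 = (-½*0 - 191) + 6 = (0 - 191) + 6 = -191 + 6 = -185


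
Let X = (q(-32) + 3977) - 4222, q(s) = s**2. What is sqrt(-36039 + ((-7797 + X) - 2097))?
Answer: I*sqrt(45154) ≈ 212.49*I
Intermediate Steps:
X = 779 (X = ((-32)**2 + 3977) - 4222 = (1024 + 3977) - 4222 = 5001 - 4222 = 779)
sqrt(-36039 + ((-7797 + X) - 2097)) = sqrt(-36039 + ((-7797 + 779) - 2097)) = sqrt(-36039 + (-7018 - 2097)) = sqrt(-36039 - 9115) = sqrt(-45154) = I*sqrt(45154)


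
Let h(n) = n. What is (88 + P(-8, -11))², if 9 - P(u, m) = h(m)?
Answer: 11664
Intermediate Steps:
P(u, m) = 9 - m
(88 + P(-8, -11))² = (88 + (9 - 1*(-11)))² = (88 + (9 + 11))² = (88 + 20)² = 108² = 11664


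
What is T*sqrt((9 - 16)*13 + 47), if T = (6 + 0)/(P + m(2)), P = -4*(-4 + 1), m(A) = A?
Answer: 6*I*sqrt(11)/7 ≈ 2.8428*I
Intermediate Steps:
P = 12 (P = -4*(-3) = 12)
T = 3/7 (T = (6 + 0)/(12 + 2) = 6/14 = 6*(1/14) = 3/7 ≈ 0.42857)
T*sqrt((9 - 16)*13 + 47) = 3*sqrt((9 - 16)*13 + 47)/7 = 3*sqrt(-7*13 + 47)/7 = 3*sqrt(-91 + 47)/7 = 3*sqrt(-44)/7 = 3*(2*I*sqrt(11))/7 = 6*I*sqrt(11)/7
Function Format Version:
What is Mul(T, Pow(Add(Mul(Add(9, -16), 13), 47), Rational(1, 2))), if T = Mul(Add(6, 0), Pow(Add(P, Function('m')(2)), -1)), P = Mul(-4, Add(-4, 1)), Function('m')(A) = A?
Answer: Mul(Rational(6, 7), I, Pow(11, Rational(1, 2))) ≈ Mul(2.8428, I)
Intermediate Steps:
P = 12 (P = Mul(-4, -3) = 12)
T = Rational(3, 7) (T = Mul(Add(6, 0), Pow(Add(12, 2), -1)) = Mul(6, Pow(14, -1)) = Mul(6, Rational(1, 14)) = Rational(3, 7) ≈ 0.42857)
Mul(T, Pow(Add(Mul(Add(9, -16), 13), 47), Rational(1, 2))) = Mul(Rational(3, 7), Pow(Add(Mul(Add(9, -16), 13), 47), Rational(1, 2))) = Mul(Rational(3, 7), Pow(Add(Mul(-7, 13), 47), Rational(1, 2))) = Mul(Rational(3, 7), Pow(Add(-91, 47), Rational(1, 2))) = Mul(Rational(3, 7), Pow(-44, Rational(1, 2))) = Mul(Rational(3, 7), Mul(2, I, Pow(11, Rational(1, 2)))) = Mul(Rational(6, 7), I, Pow(11, Rational(1, 2)))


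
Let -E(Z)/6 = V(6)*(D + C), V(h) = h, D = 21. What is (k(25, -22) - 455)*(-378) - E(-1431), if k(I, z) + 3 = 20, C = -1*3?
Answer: 166212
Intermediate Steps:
C = -3
k(I, z) = 17 (k(I, z) = -3 + 20 = 17)
E(Z) = -648 (E(Z) = -36*(21 - 3) = -36*18 = -6*108 = -648)
(k(25, -22) - 455)*(-378) - E(-1431) = (17 - 455)*(-378) - 1*(-648) = -438*(-378) + 648 = 165564 + 648 = 166212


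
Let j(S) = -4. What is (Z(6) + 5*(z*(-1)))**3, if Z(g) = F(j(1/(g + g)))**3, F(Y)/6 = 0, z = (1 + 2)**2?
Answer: -91125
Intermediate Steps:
z = 9 (z = 3**2 = 9)
F(Y) = 0 (F(Y) = 6*0 = 0)
Z(g) = 0 (Z(g) = 0**3 = 0)
(Z(6) + 5*(z*(-1)))**3 = (0 + 5*(9*(-1)))**3 = (0 + 5*(-9))**3 = (0 - 45)**3 = (-45)**3 = -91125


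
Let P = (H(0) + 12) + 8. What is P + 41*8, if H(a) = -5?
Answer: 343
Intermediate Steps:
P = 15 (P = (-5 + 12) + 8 = 7 + 8 = 15)
P + 41*8 = 15 + 41*8 = 15 + 328 = 343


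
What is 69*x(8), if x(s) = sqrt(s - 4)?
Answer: 138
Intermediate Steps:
x(s) = sqrt(-4 + s)
69*x(8) = 69*sqrt(-4 + 8) = 69*sqrt(4) = 69*2 = 138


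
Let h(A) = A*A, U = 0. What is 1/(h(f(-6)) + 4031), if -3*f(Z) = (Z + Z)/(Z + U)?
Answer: 9/36283 ≈ 0.00024805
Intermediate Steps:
f(Z) = -2/3 (f(Z) = -(Z + Z)/(3*(Z + 0)) = -2*Z/(3*Z) = -1/3*2 = -2/3)
h(A) = A**2
1/(h(f(-6)) + 4031) = 1/((-2/3)**2 + 4031) = 1/(4/9 + 4031) = 1/(36283/9) = 9/36283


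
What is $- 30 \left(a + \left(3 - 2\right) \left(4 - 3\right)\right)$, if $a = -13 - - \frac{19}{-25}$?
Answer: $\frac{1914}{5} \approx 382.8$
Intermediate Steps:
$a = - \frac{344}{25}$ ($a = -13 - \left(-19\right) \left(- \frac{1}{25}\right) = -13 - \frac{19}{25} = - \frac{344}{25} \approx -13.76$)
$- 30 \left(a + \left(3 - 2\right) \left(4 - 3\right)\right) = - 30 \left(- \frac{344}{25} + \left(3 - 2\right) \left(4 - 3\right)\right) = - 30 \left(- \frac{344}{25} + \left(3 - 2\right) 1\right) = - 30 \left(- \frac{344}{25} + 1 \cdot 1\right) = - 30 \left(- \frac{344}{25} + 1\right) = \left(-30\right) \left(- \frac{319}{25}\right) = \frac{1914}{5}$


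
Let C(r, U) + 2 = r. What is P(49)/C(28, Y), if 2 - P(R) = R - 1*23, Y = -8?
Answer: -12/13 ≈ -0.92308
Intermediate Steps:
P(R) = 25 - R (P(R) = 2 - (R - 1*23) = 2 - (R - 23) = 2 - (-23 + R) = 2 + (23 - R) = 25 - R)
C(r, U) = -2 + r
P(49)/C(28, Y) = (25 - 1*49)/(-2 + 28) = (25 - 49)/26 = -24*1/26 = -12/13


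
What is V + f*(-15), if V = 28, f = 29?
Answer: -407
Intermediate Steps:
V + f*(-15) = 28 + 29*(-15) = 28 - 435 = -407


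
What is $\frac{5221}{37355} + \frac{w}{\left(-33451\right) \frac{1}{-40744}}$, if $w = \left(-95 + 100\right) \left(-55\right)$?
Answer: $- \frac{38033925939}{113596555} \approx -334.82$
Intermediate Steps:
$w = -275$ ($w = 5 \left(-55\right) = -275$)
$\frac{5221}{37355} + \frac{w}{\left(-33451\right) \frac{1}{-40744}} = \frac{5221}{37355} - \frac{275}{\left(-33451\right) \frac{1}{-40744}} = 5221 \cdot \frac{1}{37355} - \frac{275}{\left(-33451\right) \left(- \frac{1}{40744}\right)} = \frac{5221}{37355} - \frac{275}{\frac{3041}{3704}} = \frac{5221}{37355} - \frac{1018600}{3041} = - \frac{38033925939}{113596555}$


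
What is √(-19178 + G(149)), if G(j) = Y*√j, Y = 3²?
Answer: √(-19178 + 9*√149) ≈ 138.09*I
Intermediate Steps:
Y = 9
G(j) = 9*√j
√(-19178 + G(149)) = √(-19178 + 9*√149)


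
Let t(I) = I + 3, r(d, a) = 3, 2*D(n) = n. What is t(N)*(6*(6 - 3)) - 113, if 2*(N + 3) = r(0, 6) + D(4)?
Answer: -68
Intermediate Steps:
D(n) = n/2
N = -½ (N = -3 + (3 + (½)*4)/2 = -3 + (3 + 2)/2 = -3 + (½)*5 = -3 + 5/2 = -½ ≈ -0.50000)
t(I) = 3 + I
t(N)*(6*(6 - 3)) - 113 = (3 - ½)*(6*(6 - 3)) - 113 = 5*(6*3)/2 - 113 = (5/2)*18 - 113 = 45 - 113 = -68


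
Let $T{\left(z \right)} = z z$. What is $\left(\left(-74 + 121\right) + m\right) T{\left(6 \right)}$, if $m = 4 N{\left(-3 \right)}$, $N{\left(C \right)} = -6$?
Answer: $828$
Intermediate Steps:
$T{\left(z \right)} = z^{2}$
$m = -24$ ($m = 4 \left(-6\right) = -24$)
$\left(\left(-74 + 121\right) + m\right) T{\left(6 \right)} = \left(\left(-74 + 121\right) - 24\right) 6^{2} = \left(47 - 24\right) 36 = 23 \cdot 36 = 828$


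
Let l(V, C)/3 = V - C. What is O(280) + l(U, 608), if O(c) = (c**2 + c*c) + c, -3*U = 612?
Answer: 154644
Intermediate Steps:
U = -204 (U = -1/3*612 = -204)
O(c) = c + 2*c**2 (O(c) = (c**2 + c**2) + c = 2*c**2 + c = c + 2*c**2)
l(V, C) = -3*C + 3*V (l(V, C) = 3*(V - C) = -3*C + 3*V)
O(280) + l(U, 608) = 280*(1 + 2*280) + (-3*608 + 3*(-204)) = 280*(1 + 560) + (-1824 - 612) = 280*561 - 2436 = 157080 - 2436 = 154644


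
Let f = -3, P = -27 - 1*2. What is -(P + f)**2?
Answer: -1024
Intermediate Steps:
P = -29 (P = -27 - 2 = -29)
-(P + f)**2 = -(-29 - 3)**2 = -1*(-32)**2 = -1*1024 = -1024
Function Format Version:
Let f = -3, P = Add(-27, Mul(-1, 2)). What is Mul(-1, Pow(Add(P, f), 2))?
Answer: -1024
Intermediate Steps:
P = -29 (P = Add(-27, -2) = -29)
Mul(-1, Pow(Add(P, f), 2)) = Mul(-1, Pow(Add(-29, -3), 2)) = Mul(-1, Pow(-32, 2)) = Mul(-1, 1024) = -1024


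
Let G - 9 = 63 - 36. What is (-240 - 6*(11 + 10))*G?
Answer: -13176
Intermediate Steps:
G = 36 (G = 9 + (63 - 36) = 9 + 27 = 36)
(-240 - 6*(11 + 10))*G = (-240 - 6*(11 + 10))*36 = (-240 - 6*21)*36 = (-240 - 126)*36 = -366*36 = -13176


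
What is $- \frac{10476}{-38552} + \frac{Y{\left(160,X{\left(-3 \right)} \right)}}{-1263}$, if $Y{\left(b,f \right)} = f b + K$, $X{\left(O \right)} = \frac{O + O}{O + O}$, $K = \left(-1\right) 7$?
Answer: $\frac{611061}{4057598} \approx 0.1506$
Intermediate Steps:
$K = -7$
$X{\left(O \right)} = 1$ ($X{\left(O \right)} = \frac{2 O}{2 O} = 2 O \frac{1}{2 O} = 1$)
$Y{\left(b,f \right)} = -7 + b f$ ($Y{\left(b,f \right)} = f b - 7 = b f - 7 = -7 + b f$)
$- \frac{10476}{-38552} + \frac{Y{\left(160,X{\left(-3 \right)} \right)}}{-1263} = - \frac{10476}{-38552} + \frac{-7 + 160 \cdot 1}{-1263} = \left(-10476\right) \left(- \frac{1}{38552}\right) + \left(-7 + 160\right) \left(- \frac{1}{1263}\right) = \frac{2619}{9638} + 153 \left(- \frac{1}{1263}\right) = \frac{2619}{9638} - \frac{51}{421} = \frac{611061}{4057598}$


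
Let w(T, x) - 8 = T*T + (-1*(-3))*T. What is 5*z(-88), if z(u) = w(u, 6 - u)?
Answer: 37440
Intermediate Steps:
w(T, x) = 8 + T² + 3*T (w(T, x) = 8 + (T*T + (-1*(-3))*T) = 8 + (T² + 3*T) = 8 + T² + 3*T)
z(u) = 8 + u² + 3*u
5*z(-88) = 5*(8 + (-88)² + 3*(-88)) = 5*(8 + 7744 - 264) = 5*7488 = 37440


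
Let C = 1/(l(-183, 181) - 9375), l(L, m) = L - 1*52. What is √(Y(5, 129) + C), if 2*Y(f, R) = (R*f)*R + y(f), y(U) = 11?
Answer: √3998528790/310 ≈ 203.98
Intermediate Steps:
l(L, m) = -52 + L (l(L, m) = L - 52 = -52 + L)
Y(f, R) = 11/2 + f*R²/2 (Y(f, R) = ((R*f)*R + 11)/2 = (f*R² + 11)/2 = (11 + f*R²)/2 = 11/2 + f*R²/2)
C = -1/9610 (C = 1/((-52 - 183) - 9375) = 1/(-235 - 9375) = 1/(-9610) = -1/9610 ≈ -0.00010406)
√(Y(5, 129) + C) = √((11/2 + (½)*5*129²) - 1/9610) = √((11/2 + (½)*5*16641) - 1/9610) = √((11/2 + 83205/2) - 1/9610) = √(41608 - 1/9610) = √(399852879/9610) = √3998528790/310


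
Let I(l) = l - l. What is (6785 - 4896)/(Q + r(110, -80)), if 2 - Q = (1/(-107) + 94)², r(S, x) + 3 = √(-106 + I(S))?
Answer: -1093844469776189/5116143410954455 - 247609366289*I*√106/10232286821908910 ≈ -0.2138 - 0.00024914*I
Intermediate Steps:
I(l) = 0
r(S, x) = -3 + I*√106 (r(S, x) = -3 + √(-106 + 0) = -3 + √(-106) = -3 + I*√106)
Q = -101120351/11449 (Q = 2 - (1/(-107) + 94)² = 2 - (-1/107 + 94)² = 2 - (10057/107)² = 2 - 1*101143249/11449 = 2 - 101143249/11449 = -101120351/11449 ≈ -8832.3)
(6785 - 4896)/(Q + r(110, -80)) = (6785 - 4896)/(-101120351/11449 + (-3 + I*√106)) = 1889/(-101154698/11449 + I*√106)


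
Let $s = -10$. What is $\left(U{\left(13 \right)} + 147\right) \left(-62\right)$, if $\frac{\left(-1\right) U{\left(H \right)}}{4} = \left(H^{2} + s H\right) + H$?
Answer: $3782$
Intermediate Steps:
$U{\left(H \right)} = - 4 H^{2} + 36 H$ ($U{\left(H \right)} = - 4 \left(\left(H^{2} - 10 H\right) + H\right) = - 4 \left(H^{2} - 9 H\right) = - 4 H^{2} + 36 H$)
$\left(U{\left(13 \right)} + 147\right) \left(-62\right) = \left(4 \cdot 13 \left(9 - 13\right) + 147\right) \left(-62\right) = \left(4 \cdot 13 \left(-4\right) + 147\right) \left(-62\right) = \left(-208 + 147\right) \left(-62\right) = \left(-61\right) \left(-62\right) = 3782$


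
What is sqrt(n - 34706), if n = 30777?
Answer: I*sqrt(3929) ≈ 62.682*I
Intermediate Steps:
sqrt(n - 34706) = sqrt(30777 - 34706) = sqrt(-3929) = I*sqrt(3929)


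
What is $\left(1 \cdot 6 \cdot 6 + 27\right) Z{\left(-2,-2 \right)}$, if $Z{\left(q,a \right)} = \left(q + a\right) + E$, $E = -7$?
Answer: $-693$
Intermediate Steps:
$Z{\left(q,a \right)} = -7 + a + q$ ($Z{\left(q,a \right)} = \left(q + a\right) - 7 = \left(a + q\right) - 7 = -7 + a + q$)
$\left(1 \cdot 6 \cdot 6 + 27\right) Z{\left(-2,-2 \right)} = \left(1 \cdot 6 \cdot 6 + 27\right) \left(-7 - 2 - 2\right) = \left(6 \cdot 6 + 27\right) \left(-11\right) = \left(36 + 27\right) \left(-11\right) = 63 \left(-11\right) = -693$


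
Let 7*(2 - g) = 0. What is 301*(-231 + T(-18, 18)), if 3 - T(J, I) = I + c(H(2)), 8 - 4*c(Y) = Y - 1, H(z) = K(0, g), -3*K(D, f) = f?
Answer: -897281/12 ≈ -74773.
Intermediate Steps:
g = 2 (g = 2 - ⅐*0 = 2 + 0 = 2)
K(D, f) = -f/3
H(z) = -⅔ (H(z) = -⅓*2 = -⅔)
c(Y) = 9/4 - Y/4 (c(Y) = 2 - (Y - 1)/4 = 2 - (-1 + Y)/4 = 2 + (¼ - Y/4) = 9/4 - Y/4)
T(J, I) = 7/12 - I (T(J, I) = 3 - (I + (9/4 - ¼*(-⅔))) = 3 - (I + (9/4 + ⅙)) = 3 - (I + 29/12) = 3 - (29/12 + I) = 3 + (-29/12 - I) = 7/12 - I)
301*(-231 + T(-18, 18)) = 301*(-231 + (7/12 - 1*18)) = 301*(-231 + (7/12 - 18)) = 301*(-231 - 209/12) = 301*(-2981/12) = -897281/12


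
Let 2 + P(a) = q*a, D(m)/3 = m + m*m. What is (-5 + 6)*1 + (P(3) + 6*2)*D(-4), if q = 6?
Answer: 1009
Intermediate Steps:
D(m) = 3*m + 3*m² (D(m) = 3*(m + m*m) = 3*(m + m²) = 3*m + 3*m²)
P(a) = -2 + 6*a
(-5 + 6)*1 + (P(3) + 6*2)*D(-4) = (-5 + 6)*1 + ((-2 + 6*3) + 6*2)*(3*(-4)*(1 - 4)) = 1*1 + ((-2 + 18) + 12)*(3*(-4)*(-3)) = 1 + (16 + 12)*36 = 1 + 28*36 = 1 + 1008 = 1009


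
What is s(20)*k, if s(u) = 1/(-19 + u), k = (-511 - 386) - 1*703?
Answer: -1600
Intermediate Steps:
k = -1600 (k = -897 - 703 = -1600)
s(20)*k = -1600/(-19 + 20) = -1600/1 = 1*(-1600) = -1600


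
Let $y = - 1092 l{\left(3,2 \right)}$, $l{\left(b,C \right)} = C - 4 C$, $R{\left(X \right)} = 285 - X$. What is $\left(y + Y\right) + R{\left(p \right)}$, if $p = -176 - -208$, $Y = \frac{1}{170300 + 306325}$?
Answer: $\frac{3243433126}{476625} \approx 6805.0$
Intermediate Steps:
$Y = \frac{1}{476625} \approx 2.0981 \cdot 10^{-6}$
$p = 32$ ($p = -176 + 208 = 32$)
$l{\left(b,C \right)} = - 3 C$
$y = 6552$ ($y = - 1092 \left(\left(-3\right) 2\right) = \left(-1092\right) \left(-6\right) = 6552$)
$\left(y + Y\right) + R{\left(p \right)} = \left(6552 + \frac{1}{476625}\right) + \left(285 - 32\right) = \frac{3122847001}{476625} + \left(285 - 32\right) = \frac{3122847001}{476625} + 253 = \frac{3243433126}{476625}$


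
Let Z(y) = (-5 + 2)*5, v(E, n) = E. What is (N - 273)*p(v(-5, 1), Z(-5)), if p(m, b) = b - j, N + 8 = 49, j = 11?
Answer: 6032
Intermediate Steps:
Z(y) = -15 (Z(y) = -3*5 = -15)
N = 41 (N = -8 + 49 = 41)
p(m, b) = -11 + b (p(m, b) = b - 1*11 = b - 11 = -11 + b)
(N - 273)*p(v(-5, 1), Z(-5)) = (41 - 273)*(-11 - 15) = -232*(-26) = 6032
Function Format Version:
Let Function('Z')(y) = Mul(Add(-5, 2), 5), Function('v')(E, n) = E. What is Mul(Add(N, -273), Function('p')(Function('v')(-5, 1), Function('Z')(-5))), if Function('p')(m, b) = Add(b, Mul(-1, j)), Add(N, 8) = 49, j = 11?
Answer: 6032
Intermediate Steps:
Function('Z')(y) = -15 (Function('Z')(y) = Mul(-3, 5) = -15)
N = 41 (N = Add(-8, 49) = 41)
Function('p')(m, b) = Add(-11, b) (Function('p')(m, b) = Add(b, Mul(-1, 11)) = Add(b, -11) = Add(-11, b))
Mul(Add(N, -273), Function('p')(Function('v')(-5, 1), Function('Z')(-5))) = Mul(Add(41, -273), Add(-11, -15)) = Mul(-232, -26) = 6032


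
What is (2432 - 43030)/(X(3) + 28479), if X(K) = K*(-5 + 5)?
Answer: -40598/28479 ≈ -1.4255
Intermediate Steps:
X(K) = 0 (X(K) = K*0 = 0)
(2432 - 43030)/(X(3) + 28479) = (2432 - 43030)/(0 + 28479) = -40598/28479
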